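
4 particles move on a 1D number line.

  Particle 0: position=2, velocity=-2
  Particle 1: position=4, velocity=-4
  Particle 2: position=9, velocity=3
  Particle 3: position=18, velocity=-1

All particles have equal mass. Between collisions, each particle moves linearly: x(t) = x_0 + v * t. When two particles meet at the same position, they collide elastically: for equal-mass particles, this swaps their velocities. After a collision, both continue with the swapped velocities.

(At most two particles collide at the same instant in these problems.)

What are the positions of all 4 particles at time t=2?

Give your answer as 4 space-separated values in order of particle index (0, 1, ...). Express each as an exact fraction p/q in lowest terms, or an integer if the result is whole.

Collision at t=1: particles 0 and 1 swap velocities; positions: p0=0 p1=0 p2=12 p3=17; velocities now: v0=-4 v1=-2 v2=3 v3=-1
Advance to t=2 (no further collisions before then); velocities: v0=-4 v1=-2 v2=3 v3=-1; positions = -4 -2 15 16

Answer: -4 -2 15 16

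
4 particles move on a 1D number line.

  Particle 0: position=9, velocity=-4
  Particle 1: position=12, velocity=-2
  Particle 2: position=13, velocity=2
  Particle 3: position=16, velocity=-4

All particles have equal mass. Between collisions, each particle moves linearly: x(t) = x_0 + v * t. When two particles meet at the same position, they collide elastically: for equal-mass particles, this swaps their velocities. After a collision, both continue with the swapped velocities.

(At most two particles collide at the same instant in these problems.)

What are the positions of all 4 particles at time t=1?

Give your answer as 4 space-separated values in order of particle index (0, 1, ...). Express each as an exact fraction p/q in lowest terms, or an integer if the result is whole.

Answer: 5 10 12 15

Derivation:
Collision at t=1/2: particles 2 and 3 swap velocities; positions: p0=7 p1=11 p2=14 p3=14; velocities now: v0=-4 v1=-2 v2=-4 v3=2
Advance to t=1 (no further collisions before then); velocities: v0=-4 v1=-2 v2=-4 v3=2; positions = 5 10 12 15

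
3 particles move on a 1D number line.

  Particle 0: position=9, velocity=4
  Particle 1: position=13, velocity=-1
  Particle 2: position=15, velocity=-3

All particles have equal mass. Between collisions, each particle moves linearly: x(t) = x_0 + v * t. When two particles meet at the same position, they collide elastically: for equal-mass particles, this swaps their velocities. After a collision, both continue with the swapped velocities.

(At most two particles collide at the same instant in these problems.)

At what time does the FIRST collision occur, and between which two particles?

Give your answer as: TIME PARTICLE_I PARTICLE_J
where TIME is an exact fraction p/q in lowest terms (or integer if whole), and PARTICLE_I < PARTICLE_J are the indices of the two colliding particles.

Answer: 4/5 0 1

Derivation:
Pair (0,1): pos 9,13 vel 4,-1 -> gap=4, closing at 5/unit, collide at t=4/5
Pair (1,2): pos 13,15 vel -1,-3 -> gap=2, closing at 2/unit, collide at t=1
Earliest collision: t=4/5 between 0 and 1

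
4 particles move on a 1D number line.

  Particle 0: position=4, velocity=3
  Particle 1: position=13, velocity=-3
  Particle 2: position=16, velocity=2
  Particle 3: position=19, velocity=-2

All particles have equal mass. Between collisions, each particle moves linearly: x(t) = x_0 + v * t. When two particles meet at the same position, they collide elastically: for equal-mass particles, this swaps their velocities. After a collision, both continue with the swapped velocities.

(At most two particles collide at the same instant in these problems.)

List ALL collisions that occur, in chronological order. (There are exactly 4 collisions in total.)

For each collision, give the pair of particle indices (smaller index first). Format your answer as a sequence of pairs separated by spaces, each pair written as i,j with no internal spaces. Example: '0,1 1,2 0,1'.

Collision at t=3/4: particles 2 and 3 swap velocities; positions: p0=25/4 p1=43/4 p2=35/2 p3=35/2; velocities now: v0=3 v1=-3 v2=-2 v3=2
Collision at t=3/2: particles 0 and 1 swap velocities; positions: p0=17/2 p1=17/2 p2=16 p3=19; velocities now: v0=-3 v1=3 v2=-2 v3=2
Collision at t=3: particles 1 and 2 swap velocities; positions: p0=4 p1=13 p2=13 p3=22; velocities now: v0=-3 v1=-2 v2=3 v3=2
Collision at t=12: particles 2 and 3 swap velocities; positions: p0=-23 p1=-5 p2=40 p3=40; velocities now: v0=-3 v1=-2 v2=2 v3=3

Answer: 2,3 0,1 1,2 2,3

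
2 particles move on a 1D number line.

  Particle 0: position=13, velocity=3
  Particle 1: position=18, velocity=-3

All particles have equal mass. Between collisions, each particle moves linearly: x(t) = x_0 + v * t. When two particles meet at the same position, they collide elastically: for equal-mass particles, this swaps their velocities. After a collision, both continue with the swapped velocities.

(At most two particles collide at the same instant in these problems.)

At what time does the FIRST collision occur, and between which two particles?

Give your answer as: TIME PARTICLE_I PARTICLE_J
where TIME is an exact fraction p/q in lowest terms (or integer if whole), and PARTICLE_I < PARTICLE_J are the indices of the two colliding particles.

Answer: 5/6 0 1

Derivation:
Pair (0,1): pos 13,18 vel 3,-3 -> gap=5, closing at 6/unit, collide at t=5/6
Earliest collision: t=5/6 between 0 and 1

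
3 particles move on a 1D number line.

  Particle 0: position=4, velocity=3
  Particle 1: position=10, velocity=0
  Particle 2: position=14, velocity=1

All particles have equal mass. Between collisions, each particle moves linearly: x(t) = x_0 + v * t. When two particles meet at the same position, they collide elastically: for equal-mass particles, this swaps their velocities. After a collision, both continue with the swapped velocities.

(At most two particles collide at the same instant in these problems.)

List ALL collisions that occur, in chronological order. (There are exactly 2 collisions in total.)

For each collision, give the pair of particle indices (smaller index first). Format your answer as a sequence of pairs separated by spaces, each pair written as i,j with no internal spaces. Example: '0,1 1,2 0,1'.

Collision at t=2: particles 0 and 1 swap velocities; positions: p0=10 p1=10 p2=16; velocities now: v0=0 v1=3 v2=1
Collision at t=5: particles 1 and 2 swap velocities; positions: p0=10 p1=19 p2=19; velocities now: v0=0 v1=1 v2=3

Answer: 0,1 1,2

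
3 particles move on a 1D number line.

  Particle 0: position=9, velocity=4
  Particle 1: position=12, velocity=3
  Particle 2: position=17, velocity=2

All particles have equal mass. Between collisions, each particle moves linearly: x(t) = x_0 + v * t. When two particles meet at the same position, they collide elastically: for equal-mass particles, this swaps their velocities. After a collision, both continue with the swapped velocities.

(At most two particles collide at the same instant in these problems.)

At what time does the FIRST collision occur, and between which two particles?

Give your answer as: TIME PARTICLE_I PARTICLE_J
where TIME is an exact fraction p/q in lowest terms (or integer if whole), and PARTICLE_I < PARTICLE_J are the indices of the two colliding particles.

Pair (0,1): pos 9,12 vel 4,3 -> gap=3, closing at 1/unit, collide at t=3
Pair (1,2): pos 12,17 vel 3,2 -> gap=5, closing at 1/unit, collide at t=5
Earliest collision: t=3 between 0 and 1

Answer: 3 0 1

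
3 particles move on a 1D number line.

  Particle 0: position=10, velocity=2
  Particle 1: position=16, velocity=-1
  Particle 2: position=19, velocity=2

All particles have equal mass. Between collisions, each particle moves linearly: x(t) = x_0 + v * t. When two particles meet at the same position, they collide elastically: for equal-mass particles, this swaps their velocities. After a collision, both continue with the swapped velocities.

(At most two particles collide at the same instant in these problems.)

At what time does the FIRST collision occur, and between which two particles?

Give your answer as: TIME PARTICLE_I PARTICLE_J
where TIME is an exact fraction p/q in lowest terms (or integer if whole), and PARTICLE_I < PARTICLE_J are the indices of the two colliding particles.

Pair (0,1): pos 10,16 vel 2,-1 -> gap=6, closing at 3/unit, collide at t=2
Pair (1,2): pos 16,19 vel -1,2 -> not approaching (rel speed -3 <= 0)
Earliest collision: t=2 between 0 and 1

Answer: 2 0 1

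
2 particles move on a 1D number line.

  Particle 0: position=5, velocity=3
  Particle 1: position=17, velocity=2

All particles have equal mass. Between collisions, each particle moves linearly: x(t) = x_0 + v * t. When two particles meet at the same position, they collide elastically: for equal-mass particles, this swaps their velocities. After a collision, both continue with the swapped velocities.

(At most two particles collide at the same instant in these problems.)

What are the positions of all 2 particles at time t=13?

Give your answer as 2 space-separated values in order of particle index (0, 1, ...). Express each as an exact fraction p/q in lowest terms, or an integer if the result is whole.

Answer: 43 44

Derivation:
Collision at t=12: particles 0 and 1 swap velocities; positions: p0=41 p1=41; velocities now: v0=2 v1=3
Advance to t=13 (no further collisions before then); velocities: v0=2 v1=3; positions = 43 44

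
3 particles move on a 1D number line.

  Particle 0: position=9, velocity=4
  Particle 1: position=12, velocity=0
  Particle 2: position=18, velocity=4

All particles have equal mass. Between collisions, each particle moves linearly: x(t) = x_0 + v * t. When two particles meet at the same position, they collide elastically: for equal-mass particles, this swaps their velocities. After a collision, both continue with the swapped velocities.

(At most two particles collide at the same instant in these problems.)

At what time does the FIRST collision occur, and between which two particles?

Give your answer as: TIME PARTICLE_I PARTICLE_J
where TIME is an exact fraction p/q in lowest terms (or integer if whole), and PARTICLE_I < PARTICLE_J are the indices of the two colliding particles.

Answer: 3/4 0 1

Derivation:
Pair (0,1): pos 9,12 vel 4,0 -> gap=3, closing at 4/unit, collide at t=3/4
Pair (1,2): pos 12,18 vel 0,4 -> not approaching (rel speed -4 <= 0)
Earliest collision: t=3/4 between 0 and 1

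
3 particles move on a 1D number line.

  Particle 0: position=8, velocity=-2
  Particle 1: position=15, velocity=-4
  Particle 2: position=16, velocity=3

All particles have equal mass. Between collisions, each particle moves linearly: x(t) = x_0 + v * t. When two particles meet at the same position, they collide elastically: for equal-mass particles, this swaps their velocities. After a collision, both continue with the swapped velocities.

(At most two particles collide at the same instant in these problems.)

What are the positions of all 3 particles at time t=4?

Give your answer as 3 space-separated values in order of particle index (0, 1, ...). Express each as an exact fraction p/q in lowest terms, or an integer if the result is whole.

Collision at t=7/2: particles 0 and 1 swap velocities; positions: p0=1 p1=1 p2=53/2; velocities now: v0=-4 v1=-2 v2=3
Advance to t=4 (no further collisions before then); velocities: v0=-4 v1=-2 v2=3; positions = -1 0 28

Answer: -1 0 28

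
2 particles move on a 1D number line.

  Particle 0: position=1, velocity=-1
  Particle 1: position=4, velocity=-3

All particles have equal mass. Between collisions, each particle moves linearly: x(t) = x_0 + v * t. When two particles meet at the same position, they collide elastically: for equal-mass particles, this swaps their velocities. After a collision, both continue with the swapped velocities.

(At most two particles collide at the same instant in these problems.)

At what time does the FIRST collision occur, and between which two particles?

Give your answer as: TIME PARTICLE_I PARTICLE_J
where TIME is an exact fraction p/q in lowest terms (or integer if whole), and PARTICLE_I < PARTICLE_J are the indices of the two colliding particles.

Answer: 3/2 0 1

Derivation:
Pair (0,1): pos 1,4 vel -1,-3 -> gap=3, closing at 2/unit, collide at t=3/2
Earliest collision: t=3/2 between 0 and 1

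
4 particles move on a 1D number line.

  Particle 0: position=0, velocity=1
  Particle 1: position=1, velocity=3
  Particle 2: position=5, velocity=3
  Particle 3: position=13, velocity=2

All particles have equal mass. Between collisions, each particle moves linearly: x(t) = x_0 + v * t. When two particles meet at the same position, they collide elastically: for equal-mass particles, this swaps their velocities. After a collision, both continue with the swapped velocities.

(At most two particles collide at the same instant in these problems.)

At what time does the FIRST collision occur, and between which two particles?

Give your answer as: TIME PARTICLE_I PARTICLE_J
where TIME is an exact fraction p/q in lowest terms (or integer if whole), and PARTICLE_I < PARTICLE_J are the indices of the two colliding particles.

Answer: 8 2 3

Derivation:
Pair (0,1): pos 0,1 vel 1,3 -> not approaching (rel speed -2 <= 0)
Pair (1,2): pos 1,5 vel 3,3 -> not approaching (rel speed 0 <= 0)
Pair (2,3): pos 5,13 vel 3,2 -> gap=8, closing at 1/unit, collide at t=8
Earliest collision: t=8 between 2 and 3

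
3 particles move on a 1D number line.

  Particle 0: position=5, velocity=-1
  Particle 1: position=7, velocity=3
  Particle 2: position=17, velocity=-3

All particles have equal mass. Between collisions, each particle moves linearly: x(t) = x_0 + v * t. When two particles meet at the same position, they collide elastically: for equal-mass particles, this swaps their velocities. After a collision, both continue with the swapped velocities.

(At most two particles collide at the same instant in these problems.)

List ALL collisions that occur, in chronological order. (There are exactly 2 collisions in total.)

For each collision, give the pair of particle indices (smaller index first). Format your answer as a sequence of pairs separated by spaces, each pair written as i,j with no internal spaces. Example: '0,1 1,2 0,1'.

Answer: 1,2 0,1

Derivation:
Collision at t=5/3: particles 1 and 2 swap velocities; positions: p0=10/3 p1=12 p2=12; velocities now: v0=-1 v1=-3 v2=3
Collision at t=6: particles 0 and 1 swap velocities; positions: p0=-1 p1=-1 p2=25; velocities now: v0=-3 v1=-1 v2=3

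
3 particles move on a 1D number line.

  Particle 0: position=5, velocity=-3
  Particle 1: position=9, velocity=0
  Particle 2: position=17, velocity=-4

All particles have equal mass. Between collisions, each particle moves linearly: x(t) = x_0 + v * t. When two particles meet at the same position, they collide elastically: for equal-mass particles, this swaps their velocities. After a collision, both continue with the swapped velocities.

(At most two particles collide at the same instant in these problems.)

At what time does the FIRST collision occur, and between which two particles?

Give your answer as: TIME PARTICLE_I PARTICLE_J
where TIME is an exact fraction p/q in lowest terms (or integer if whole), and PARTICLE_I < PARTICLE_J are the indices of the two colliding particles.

Pair (0,1): pos 5,9 vel -3,0 -> not approaching (rel speed -3 <= 0)
Pair (1,2): pos 9,17 vel 0,-4 -> gap=8, closing at 4/unit, collide at t=2
Earliest collision: t=2 between 1 and 2

Answer: 2 1 2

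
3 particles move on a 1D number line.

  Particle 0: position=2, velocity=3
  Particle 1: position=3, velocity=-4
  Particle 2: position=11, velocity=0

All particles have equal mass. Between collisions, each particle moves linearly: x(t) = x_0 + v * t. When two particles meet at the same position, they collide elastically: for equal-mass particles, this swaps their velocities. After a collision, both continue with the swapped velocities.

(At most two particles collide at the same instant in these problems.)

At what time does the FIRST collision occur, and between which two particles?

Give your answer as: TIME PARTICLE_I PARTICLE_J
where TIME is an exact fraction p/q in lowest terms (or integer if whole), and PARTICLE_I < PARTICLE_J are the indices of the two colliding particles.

Pair (0,1): pos 2,3 vel 3,-4 -> gap=1, closing at 7/unit, collide at t=1/7
Pair (1,2): pos 3,11 vel -4,0 -> not approaching (rel speed -4 <= 0)
Earliest collision: t=1/7 between 0 and 1

Answer: 1/7 0 1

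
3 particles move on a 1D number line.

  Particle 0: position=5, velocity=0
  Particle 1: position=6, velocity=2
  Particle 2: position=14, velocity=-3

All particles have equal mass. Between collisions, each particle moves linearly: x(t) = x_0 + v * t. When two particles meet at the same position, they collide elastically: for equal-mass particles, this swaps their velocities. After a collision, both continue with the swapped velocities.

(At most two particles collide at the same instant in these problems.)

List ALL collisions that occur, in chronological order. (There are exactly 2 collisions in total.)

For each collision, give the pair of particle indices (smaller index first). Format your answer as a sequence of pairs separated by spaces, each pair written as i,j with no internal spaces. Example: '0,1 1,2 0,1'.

Collision at t=8/5: particles 1 and 2 swap velocities; positions: p0=5 p1=46/5 p2=46/5; velocities now: v0=0 v1=-3 v2=2
Collision at t=3: particles 0 and 1 swap velocities; positions: p0=5 p1=5 p2=12; velocities now: v0=-3 v1=0 v2=2

Answer: 1,2 0,1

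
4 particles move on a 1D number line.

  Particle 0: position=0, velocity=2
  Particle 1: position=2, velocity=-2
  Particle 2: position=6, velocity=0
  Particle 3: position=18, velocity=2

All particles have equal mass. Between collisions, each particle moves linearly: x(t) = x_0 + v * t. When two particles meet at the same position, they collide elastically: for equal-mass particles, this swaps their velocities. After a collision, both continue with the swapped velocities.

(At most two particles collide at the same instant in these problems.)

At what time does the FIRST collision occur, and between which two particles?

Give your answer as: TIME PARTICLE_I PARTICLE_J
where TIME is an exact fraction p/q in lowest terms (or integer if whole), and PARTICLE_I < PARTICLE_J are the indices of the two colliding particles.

Answer: 1/2 0 1

Derivation:
Pair (0,1): pos 0,2 vel 2,-2 -> gap=2, closing at 4/unit, collide at t=1/2
Pair (1,2): pos 2,6 vel -2,0 -> not approaching (rel speed -2 <= 0)
Pair (2,3): pos 6,18 vel 0,2 -> not approaching (rel speed -2 <= 0)
Earliest collision: t=1/2 between 0 and 1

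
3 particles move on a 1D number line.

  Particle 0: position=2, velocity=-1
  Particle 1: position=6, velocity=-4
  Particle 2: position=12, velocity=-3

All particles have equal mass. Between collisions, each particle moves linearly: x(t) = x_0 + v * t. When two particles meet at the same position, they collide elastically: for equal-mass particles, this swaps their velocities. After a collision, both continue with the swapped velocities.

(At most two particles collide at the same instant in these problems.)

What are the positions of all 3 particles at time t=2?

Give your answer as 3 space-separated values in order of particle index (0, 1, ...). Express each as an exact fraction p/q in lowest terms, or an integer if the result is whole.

Answer: -2 0 6

Derivation:
Collision at t=4/3: particles 0 and 1 swap velocities; positions: p0=2/3 p1=2/3 p2=8; velocities now: v0=-4 v1=-1 v2=-3
Advance to t=2 (no further collisions before then); velocities: v0=-4 v1=-1 v2=-3; positions = -2 0 6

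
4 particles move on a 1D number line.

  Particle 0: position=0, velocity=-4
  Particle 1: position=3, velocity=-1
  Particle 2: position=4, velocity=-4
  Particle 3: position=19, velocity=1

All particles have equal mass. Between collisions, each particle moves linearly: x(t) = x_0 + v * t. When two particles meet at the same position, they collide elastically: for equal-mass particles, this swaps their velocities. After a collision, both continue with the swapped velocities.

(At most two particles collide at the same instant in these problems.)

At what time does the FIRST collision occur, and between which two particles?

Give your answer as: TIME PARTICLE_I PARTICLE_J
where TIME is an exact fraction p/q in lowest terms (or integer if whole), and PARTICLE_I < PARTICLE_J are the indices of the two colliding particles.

Answer: 1/3 1 2

Derivation:
Pair (0,1): pos 0,3 vel -4,-1 -> not approaching (rel speed -3 <= 0)
Pair (1,2): pos 3,4 vel -1,-4 -> gap=1, closing at 3/unit, collide at t=1/3
Pair (2,3): pos 4,19 vel -4,1 -> not approaching (rel speed -5 <= 0)
Earliest collision: t=1/3 between 1 and 2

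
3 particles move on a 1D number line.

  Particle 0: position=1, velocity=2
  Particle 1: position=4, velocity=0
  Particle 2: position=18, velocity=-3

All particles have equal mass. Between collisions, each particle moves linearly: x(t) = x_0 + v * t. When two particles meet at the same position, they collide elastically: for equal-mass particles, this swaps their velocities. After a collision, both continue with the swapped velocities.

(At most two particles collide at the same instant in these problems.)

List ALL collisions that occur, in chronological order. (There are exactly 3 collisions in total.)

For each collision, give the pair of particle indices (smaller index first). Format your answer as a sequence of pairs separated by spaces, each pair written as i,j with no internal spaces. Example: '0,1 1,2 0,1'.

Collision at t=3/2: particles 0 and 1 swap velocities; positions: p0=4 p1=4 p2=27/2; velocities now: v0=0 v1=2 v2=-3
Collision at t=17/5: particles 1 and 2 swap velocities; positions: p0=4 p1=39/5 p2=39/5; velocities now: v0=0 v1=-3 v2=2
Collision at t=14/3: particles 0 and 1 swap velocities; positions: p0=4 p1=4 p2=31/3; velocities now: v0=-3 v1=0 v2=2

Answer: 0,1 1,2 0,1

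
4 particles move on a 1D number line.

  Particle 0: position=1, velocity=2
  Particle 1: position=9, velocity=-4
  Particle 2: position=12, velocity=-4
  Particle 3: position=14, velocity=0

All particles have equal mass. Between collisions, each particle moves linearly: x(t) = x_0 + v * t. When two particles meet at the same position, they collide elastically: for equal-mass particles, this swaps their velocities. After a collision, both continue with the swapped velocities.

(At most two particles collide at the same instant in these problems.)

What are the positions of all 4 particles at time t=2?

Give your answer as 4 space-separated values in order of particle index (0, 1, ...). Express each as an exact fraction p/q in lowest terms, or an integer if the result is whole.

Answer: 1 4 5 14

Derivation:
Collision at t=4/3: particles 0 and 1 swap velocities; positions: p0=11/3 p1=11/3 p2=20/3 p3=14; velocities now: v0=-4 v1=2 v2=-4 v3=0
Collision at t=11/6: particles 1 and 2 swap velocities; positions: p0=5/3 p1=14/3 p2=14/3 p3=14; velocities now: v0=-4 v1=-4 v2=2 v3=0
Advance to t=2 (no further collisions before then); velocities: v0=-4 v1=-4 v2=2 v3=0; positions = 1 4 5 14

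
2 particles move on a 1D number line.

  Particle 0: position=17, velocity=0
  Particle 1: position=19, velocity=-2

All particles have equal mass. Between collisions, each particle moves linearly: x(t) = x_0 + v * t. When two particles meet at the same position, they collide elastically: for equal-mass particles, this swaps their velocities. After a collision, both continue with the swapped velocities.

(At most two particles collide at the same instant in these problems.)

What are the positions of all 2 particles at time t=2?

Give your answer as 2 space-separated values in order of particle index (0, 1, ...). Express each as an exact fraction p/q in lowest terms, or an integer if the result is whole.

Collision at t=1: particles 0 and 1 swap velocities; positions: p0=17 p1=17; velocities now: v0=-2 v1=0
Advance to t=2 (no further collisions before then); velocities: v0=-2 v1=0; positions = 15 17

Answer: 15 17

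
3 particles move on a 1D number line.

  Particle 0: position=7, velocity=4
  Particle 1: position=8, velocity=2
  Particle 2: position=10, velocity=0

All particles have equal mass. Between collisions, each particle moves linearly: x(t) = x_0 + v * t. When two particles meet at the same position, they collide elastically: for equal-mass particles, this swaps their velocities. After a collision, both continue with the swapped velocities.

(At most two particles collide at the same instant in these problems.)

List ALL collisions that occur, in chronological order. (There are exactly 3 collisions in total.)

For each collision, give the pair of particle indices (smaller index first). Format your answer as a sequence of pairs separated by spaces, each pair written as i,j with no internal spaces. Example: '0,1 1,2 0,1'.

Collision at t=1/2: particles 0 and 1 swap velocities; positions: p0=9 p1=9 p2=10; velocities now: v0=2 v1=4 v2=0
Collision at t=3/4: particles 1 and 2 swap velocities; positions: p0=19/2 p1=10 p2=10; velocities now: v0=2 v1=0 v2=4
Collision at t=1: particles 0 and 1 swap velocities; positions: p0=10 p1=10 p2=11; velocities now: v0=0 v1=2 v2=4

Answer: 0,1 1,2 0,1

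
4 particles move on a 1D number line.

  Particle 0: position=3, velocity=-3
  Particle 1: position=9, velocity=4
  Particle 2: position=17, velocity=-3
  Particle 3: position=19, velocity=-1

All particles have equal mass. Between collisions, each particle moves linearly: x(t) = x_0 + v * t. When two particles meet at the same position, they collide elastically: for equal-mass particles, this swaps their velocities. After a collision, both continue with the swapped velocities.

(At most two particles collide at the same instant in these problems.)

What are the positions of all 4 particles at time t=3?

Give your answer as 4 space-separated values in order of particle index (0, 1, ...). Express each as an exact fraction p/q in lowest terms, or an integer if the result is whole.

Answer: -6 8 16 21

Derivation:
Collision at t=8/7: particles 1 and 2 swap velocities; positions: p0=-3/7 p1=95/7 p2=95/7 p3=125/7; velocities now: v0=-3 v1=-3 v2=4 v3=-1
Collision at t=2: particles 2 and 3 swap velocities; positions: p0=-3 p1=11 p2=17 p3=17; velocities now: v0=-3 v1=-3 v2=-1 v3=4
Advance to t=3 (no further collisions before then); velocities: v0=-3 v1=-3 v2=-1 v3=4; positions = -6 8 16 21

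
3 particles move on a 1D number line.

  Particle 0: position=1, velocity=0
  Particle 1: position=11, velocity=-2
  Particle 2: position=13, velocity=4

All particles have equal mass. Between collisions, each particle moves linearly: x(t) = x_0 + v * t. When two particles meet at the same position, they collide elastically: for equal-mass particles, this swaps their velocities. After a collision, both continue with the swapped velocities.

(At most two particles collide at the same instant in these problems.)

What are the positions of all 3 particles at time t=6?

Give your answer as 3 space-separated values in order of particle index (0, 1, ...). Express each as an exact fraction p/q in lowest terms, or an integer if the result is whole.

Answer: -1 1 37

Derivation:
Collision at t=5: particles 0 and 1 swap velocities; positions: p0=1 p1=1 p2=33; velocities now: v0=-2 v1=0 v2=4
Advance to t=6 (no further collisions before then); velocities: v0=-2 v1=0 v2=4; positions = -1 1 37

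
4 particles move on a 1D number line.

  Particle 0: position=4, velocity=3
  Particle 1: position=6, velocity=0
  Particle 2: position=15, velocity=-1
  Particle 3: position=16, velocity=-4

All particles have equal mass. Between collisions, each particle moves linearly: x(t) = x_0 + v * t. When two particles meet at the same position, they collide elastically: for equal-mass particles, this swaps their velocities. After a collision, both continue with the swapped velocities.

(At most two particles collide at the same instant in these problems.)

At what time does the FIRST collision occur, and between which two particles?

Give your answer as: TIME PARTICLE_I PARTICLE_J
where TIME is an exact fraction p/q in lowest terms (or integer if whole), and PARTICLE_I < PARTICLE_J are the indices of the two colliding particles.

Pair (0,1): pos 4,6 vel 3,0 -> gap=2, closing at 3/unit, collide at t=2/3
Pair (1,2): pos 6,15 vel 0,-1 -> gap=9, closing at 1/unit, collide at t=9
Pair (2,3): pos 15,16 vel -1,-4 -> gap=1, closing at 3/unit, collide at t=1/3
Earliest collision: t=1/3 between 2 and 3

Answer: 1/3 2 3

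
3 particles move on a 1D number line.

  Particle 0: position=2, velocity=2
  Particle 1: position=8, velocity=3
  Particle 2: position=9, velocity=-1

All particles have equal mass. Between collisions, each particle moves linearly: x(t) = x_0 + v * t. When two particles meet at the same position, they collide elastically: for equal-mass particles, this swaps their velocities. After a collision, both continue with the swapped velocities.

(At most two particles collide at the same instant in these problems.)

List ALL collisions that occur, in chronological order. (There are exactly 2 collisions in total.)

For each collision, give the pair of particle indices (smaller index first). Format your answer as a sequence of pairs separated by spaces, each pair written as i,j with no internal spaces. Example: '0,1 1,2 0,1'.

Collision at t=1/4: particles 1 and 2 swap velocities; positions: p0=5/2 p1=35/4 p2=35/4; velocities now: v0=2 v1=-1 v2=3
Collision at t=7/3: particles 0 and 1 swap velocities; positions: p0=20/3 p1=20/3 p2=15; velocities now: v0=-1 v1=2 v2=3

Answer: 1,2 0,1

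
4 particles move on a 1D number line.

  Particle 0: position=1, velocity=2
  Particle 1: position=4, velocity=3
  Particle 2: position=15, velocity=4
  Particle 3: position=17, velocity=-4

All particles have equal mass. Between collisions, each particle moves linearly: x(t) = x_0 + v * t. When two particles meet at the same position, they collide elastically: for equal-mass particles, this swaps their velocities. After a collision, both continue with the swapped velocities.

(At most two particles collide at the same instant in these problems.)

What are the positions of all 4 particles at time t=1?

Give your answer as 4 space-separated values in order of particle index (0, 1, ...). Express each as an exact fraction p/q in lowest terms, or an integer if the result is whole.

Collision at t=1/4: particles 2 and 3 swap velocities; positions: p0=3/2 p1=19/4 p2=16 p3=16; velocities now: v0=2 v1=3 v2=-4 v3=4
Advance to t=1 (no further collisions before then); velocities: v0=2 v1=3 v2=-4 v3=4; positions = 3 7 13 19

Answer: 3 7 13 19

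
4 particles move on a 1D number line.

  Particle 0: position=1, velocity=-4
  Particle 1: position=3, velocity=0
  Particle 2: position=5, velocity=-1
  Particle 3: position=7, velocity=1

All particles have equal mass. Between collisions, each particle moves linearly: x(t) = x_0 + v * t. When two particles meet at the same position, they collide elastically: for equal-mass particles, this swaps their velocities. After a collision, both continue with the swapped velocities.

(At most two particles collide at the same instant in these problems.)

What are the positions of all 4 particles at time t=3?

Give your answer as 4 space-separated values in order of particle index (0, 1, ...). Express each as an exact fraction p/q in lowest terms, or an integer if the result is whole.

Collision at t=2: particles 1 and 2 swap velocities; positions: p0=-7 p1=3 p2=3 p3=9; velocities now: v0=-4 v1=-1 v2=0 v3=1
Advance to t=3 (no further collisions before then); velocities: v0=-4 v1=-1 v2=0 v3=1; positions = -11 2 3 10

Answer: -11 2 3 10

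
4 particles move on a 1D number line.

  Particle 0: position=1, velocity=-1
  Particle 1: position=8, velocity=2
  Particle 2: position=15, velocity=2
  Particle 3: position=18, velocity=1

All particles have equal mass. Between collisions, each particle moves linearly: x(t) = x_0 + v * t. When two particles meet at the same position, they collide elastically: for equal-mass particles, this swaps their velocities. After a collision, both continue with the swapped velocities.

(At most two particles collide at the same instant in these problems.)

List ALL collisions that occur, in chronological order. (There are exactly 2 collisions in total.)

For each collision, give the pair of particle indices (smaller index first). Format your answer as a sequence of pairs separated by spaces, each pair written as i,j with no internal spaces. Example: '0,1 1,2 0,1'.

Answer: 2,3 1,2

Derivation:
Collision at t=3: particles 2 and 3 swap velocities; positions: p0=-2 p1=14 p2=21 p3=21; velocities now: v0=-1 v1=2 v2=1 v3=2
Collision at t=10: particles 1 and 2 swap velocities; positions: p0=-9 p1=28 p2=28 p3=35; velocities now: v0=-1 v1=1 v2=2 v3=2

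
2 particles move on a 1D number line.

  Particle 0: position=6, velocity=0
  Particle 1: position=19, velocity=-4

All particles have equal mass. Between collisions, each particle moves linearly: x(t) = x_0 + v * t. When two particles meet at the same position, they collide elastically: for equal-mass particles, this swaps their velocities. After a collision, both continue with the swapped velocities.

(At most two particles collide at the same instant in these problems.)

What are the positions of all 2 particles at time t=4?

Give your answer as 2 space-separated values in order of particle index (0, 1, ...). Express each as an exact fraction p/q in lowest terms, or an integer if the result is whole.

Collision at t=13/4: particles 0 and 1 swap velocities; positions: p0=6 p1=6; velocities now: v0=-4 v1=0
Advance to t=4 (no further collisions before then); velocities: v0=-4 v1=0; positions = 3 6

Answer: 3 6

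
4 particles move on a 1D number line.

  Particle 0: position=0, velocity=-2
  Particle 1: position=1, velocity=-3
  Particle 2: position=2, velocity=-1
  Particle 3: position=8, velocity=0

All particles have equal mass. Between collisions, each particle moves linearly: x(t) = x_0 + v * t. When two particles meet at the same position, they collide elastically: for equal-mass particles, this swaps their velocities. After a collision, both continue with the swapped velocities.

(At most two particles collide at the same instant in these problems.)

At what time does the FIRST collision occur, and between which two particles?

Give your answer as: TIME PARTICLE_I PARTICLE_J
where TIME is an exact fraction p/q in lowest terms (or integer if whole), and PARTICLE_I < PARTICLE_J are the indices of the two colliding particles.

Pair (0,1): pos 0,1 vel -2,-3 -> gap=1, closing at 1/unit, collide at t=1
Pair (1,2): pos 1,2 vel -3,-1 -> not approaching (rel speed -2 <= 0)
Pair (2,3): pos 2,8 vel -1,0 -> not approaching (rel speed -1 <= 0)
Earliest collision: t=1 between 0 and 1

Answer: 1 0 1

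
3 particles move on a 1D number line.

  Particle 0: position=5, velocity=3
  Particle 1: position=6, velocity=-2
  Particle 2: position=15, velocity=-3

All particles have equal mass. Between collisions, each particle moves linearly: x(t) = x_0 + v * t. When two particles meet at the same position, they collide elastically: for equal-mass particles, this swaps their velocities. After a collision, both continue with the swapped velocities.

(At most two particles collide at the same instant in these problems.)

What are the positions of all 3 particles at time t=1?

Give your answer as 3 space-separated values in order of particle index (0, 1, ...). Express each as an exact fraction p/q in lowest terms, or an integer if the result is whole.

Collision at t=1/5: particles 0 and 1 swap velocities; positions: p0=28/5 p1=28/5 p2=72/5; velocities now: v0=-2 v1=3 v2=-3
Advance to t=1 (no further collisions before then); velocities: v0=-2 v1=3 v2=-3; positions = 4 8 12

Answer: 4 8 12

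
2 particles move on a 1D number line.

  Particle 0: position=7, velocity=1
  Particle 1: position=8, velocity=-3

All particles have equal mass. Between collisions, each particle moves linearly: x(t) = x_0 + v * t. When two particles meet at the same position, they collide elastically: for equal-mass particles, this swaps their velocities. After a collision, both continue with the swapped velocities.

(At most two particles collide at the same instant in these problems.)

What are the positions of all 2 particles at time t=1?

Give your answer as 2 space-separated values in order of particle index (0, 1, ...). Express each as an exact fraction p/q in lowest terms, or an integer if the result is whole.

Collision at t=1/4: particles 0 and 1 swap velocities; positions: p0=29/4 p1=29/4; velocities now: v0=-3 v1=1
Advance to t=1 (no further collisions before then); velocities: v0=-3 v1=1; positions = 5 8

Answer: 5 8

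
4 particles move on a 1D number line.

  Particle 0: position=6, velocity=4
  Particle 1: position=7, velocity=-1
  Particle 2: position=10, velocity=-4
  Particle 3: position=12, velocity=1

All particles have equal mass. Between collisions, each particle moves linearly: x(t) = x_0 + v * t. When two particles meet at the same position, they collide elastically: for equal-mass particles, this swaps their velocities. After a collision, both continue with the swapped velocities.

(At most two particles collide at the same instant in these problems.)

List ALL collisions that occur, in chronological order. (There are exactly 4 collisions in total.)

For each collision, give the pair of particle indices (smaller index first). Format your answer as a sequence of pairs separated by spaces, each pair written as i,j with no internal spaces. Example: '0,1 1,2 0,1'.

Answer: 0,1 1,2 0,1 2,3

Derivation:
Collision at t=1/5: particles 0 and 1 swap velocities; positions: p0=34/5 p1=34/5 p2=46/5 p3=61/5; velocities now: v0=-1 v1=4 v2=-4 v3=1
Collision at t=1/2: particles 1 and 2 swap velocities; positions: p0=13/2 p1=8 p2=8 p3=25/2; velocities now: v0=-1 v1=-4 v2=4 v3=1
Collision at t=1: particles 0 and 1 swap velocities; positions: p0=6 p1=6 p2=10 p3=13; velocities now: v0=-4 v1=-1 v2=4 v3=1
Collision at t=2: particles 2 and 3 swap velocities; positions: p0=2 p1=5 p2=14 p3=14; velocities now: v0=-4 v1=-1 v2=1 v3=4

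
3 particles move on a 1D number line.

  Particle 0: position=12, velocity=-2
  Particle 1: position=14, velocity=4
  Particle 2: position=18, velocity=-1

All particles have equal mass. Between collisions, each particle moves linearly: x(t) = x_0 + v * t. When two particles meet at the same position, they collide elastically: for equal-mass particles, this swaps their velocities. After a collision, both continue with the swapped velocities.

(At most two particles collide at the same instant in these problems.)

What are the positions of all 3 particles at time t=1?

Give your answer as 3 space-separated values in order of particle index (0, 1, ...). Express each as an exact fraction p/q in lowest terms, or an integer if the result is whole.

Answer: 10 17 18

Derivation:
Collision at t=4/5: particles 1 and 2 swap velocities; positions: p0=52/5 p1=86/5 p2=86/5; velocities now: v0=-2 v1=-1 v2=4
Advance to t=1 (no further collisions before then); velocities: v0=-2 v1=-1 v2=4; positions = 10 17 18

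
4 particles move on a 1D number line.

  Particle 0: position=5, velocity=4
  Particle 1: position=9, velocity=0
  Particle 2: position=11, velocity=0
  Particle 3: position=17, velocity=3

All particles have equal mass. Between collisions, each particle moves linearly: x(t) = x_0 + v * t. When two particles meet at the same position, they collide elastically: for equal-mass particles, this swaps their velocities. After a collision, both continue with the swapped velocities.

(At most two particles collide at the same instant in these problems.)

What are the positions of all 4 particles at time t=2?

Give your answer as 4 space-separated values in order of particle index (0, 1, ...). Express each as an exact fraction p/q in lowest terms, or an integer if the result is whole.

Collision at t=1: particles 0 and 1 swap velocities; positions: p0=9 p1=9 p2=11 p3=20; velocities now: v0=0 v1=4 v2=0 v3=3
Collision at t=3/2: particles 1 and 2 swap velocities; positions: p0=9 p1=11 p2=11 p3=43/2; velocities now: v0=0 v1=0 v2=4 v3=3
Advance to t=2 (no further collisions before then); velocities: v0=0 v1=0 v2=4 v3=3; positions = 9 11 13 23

Answer: 9 11 13 23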